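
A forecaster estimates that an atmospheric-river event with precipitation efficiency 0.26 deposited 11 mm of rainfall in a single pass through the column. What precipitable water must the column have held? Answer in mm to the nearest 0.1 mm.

PW ≈ 42.3 mm

PW = rainfall / ε = 11 / 0.26 = 42.3 mm.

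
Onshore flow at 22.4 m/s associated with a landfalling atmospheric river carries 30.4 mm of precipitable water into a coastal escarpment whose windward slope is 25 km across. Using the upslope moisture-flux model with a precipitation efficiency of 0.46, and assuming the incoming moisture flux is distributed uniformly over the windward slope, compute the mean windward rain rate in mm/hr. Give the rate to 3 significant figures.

R ≈ 45.1 mm/hr

Incoming column moisture flux per unit ridge length: F = V × PW = 22.4 × 30.4 = 680.96 mm·m/s.
Spread over the 25 km slope with efficiency ε = 0.46: R = ε·F/W = 0.46 × 680.96 / 25000 m = 1.253e-02 mm/s.
R = 1.253e-02 × 3600 = 45.1 mm/hr.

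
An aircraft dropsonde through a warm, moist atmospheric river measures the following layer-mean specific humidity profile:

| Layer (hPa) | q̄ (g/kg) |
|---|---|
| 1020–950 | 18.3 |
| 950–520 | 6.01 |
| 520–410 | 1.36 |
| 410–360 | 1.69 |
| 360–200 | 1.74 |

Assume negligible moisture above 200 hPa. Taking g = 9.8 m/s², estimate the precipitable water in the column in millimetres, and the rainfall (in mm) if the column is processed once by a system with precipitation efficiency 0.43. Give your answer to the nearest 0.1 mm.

Precipitable water is the column-integrated vapour mass per unit area: PW = (1/g) Σ q̄ Δp, with q in kg/kg and Δp in Pa (1 kg/m² of water = 1 mm).
Layer 1020–950 hPa: Δp = 70 hPa = 7000 Pa, q̄ = 0.0183 kg/kg → 0.0183 × 7000 / 9.8 = 13.07 mm
Layer 950–520 hPa: Δp = 430 hPa = 43000 Pa, q̄ = 0.00601 kg/kg → 0.00601 × 43000 / 9.8 = 26.37 mm
Layer 520–410 hPa: Δp = 110 hPa = 11000 Pa, q̄ = 0.00136 kg/kg → 0.00136 × 11000 / 9.8 = 1.53 mm
Layer 410–360 hPa: Δp = 50 hPa = 5000 Pa, q̄ = 0.00169 kg/kg → 0.00169 × 5000 / 9.8 = 0.86 mm
Layer 360–200 hPa: Δp = 160 hPa = 16000 Pa, q̄ = 0.00174 kg/kg → 0.00174 × 16000 / 9.8 = 2.84 mm
PW = 13.07 + 26.37 + 1.53 + 0.86 + 2.84 = 44.67 ≈ 44.7 mm.
Rainfall = ε × PW = 0.43 × 44.7 = 19.2 mm.

PW ≈ 44.7 mm; rainfall ≈ 19.2 mm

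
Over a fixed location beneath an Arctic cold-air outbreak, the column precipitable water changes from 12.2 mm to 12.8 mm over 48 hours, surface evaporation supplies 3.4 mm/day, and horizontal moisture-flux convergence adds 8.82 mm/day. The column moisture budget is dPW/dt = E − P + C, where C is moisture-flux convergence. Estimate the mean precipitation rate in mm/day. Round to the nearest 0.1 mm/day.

dPW/dt = (12.8 − 12.2) mm / (48/24 day) = +0.300 mm/day.
P = E + C − dPW/dt = 3.4 + (8.82) − (+0.300) = 11.9 mm/day.

P ≈ 11.9 mm/day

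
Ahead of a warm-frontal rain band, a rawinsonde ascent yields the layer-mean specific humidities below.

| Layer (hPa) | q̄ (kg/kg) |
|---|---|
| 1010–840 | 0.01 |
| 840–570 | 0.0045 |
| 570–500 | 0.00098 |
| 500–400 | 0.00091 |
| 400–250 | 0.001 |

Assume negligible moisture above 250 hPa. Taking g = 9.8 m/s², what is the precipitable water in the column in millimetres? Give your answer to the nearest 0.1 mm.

Precipitable water is the column-integrated vapour mass per unit area: PW = (1/g) Σ q̄ Δp, with q in kg/kg and Δp in Pa (1 kg/m² of water = 1 mm).
Layer 1010–840 hPa: Δp = 170 hPa = 17000 Pa, q̄ = 0.01 kg/kg → 0.01 × 17000 / 9.8 = 17.35 mm
Layer 840–570 hPa: Δp = 270 hPa = 27000 Pa, q̄ = 0.0045 kg/kg → 0.0045 × 27000 / 9.8 = 12.40 mm
Layer 570–500 hPa: Δp = 70 hPa = 7000 Pa, q̄ = 0.00098 kg/kg → 0.00098 × 7000 / 9.8 = 0.70 mm
Layer 500–400 hPa: Δp = 100 hPa = 10000 Pa, q̄ = 0.00091 kg/kg → 0.00091 × 10000 / 9.8 = 0.93 mm
Layer 400–250 hPa: Δp = 150 hPa = 15000 Pa, q̄ = 0.001 kg/kg → 0.001 × 15000 / 9.8 = 1.53 mm
PW = 17.35 + 12.40 + 0.70 + 0.93 + 1.53 = 32.91 ≈ 32.9 mm.

PW ≈ 32.9 mm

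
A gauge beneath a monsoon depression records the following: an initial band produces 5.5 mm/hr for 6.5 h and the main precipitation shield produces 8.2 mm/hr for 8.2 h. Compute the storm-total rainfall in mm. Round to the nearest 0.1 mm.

Total = Σ Rᵢ Δtᵢ = 5.5 × 6.5 + 8.2 × 8.2
      = 35.75 + 67.24 = 103.0 mm.

total ≈ 103.0 mm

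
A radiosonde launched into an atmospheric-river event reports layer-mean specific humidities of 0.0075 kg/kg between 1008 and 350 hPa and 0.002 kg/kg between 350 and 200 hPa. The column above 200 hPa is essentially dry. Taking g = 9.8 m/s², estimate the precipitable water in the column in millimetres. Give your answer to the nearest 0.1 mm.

Precipitable water is the column-integrated vapour mass per unit area: PW = (1/g) Σ q̄ Δp, with q in kg/kg and Δp in Pa (1 kg/m² of water = 1 mm).
Layer 1008–350 hPa: Δp = 658 hPa = 65800 Pa, q̄ = 0.0075 kg/kg → 0.0075 × 65800 / 9.8 = 50.36 mm
Layer 350–200 hPa: Δp = 150 hPa = 15000 Pa, q̄ = 0.002 kg/kg → 0.002 × 15000 / 9.8 = 3.06 mm
PW = 50.36 + 3.06 = 53.42 ≈ 53.4 mm.

PW ≈ 53.4 mm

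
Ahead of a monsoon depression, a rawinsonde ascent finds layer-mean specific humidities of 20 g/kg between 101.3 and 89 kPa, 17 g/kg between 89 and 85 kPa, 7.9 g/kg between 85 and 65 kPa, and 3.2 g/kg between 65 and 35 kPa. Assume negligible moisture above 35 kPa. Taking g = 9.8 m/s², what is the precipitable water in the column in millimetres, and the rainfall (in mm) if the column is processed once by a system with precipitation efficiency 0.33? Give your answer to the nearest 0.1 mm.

Precipitable water is the column-integrated vapour mass per unit area: PW = (1/g) Σ q̄ Δp, with q in kg/kg and Δp in Pa (1 kg/m² of water = 1 mm).
Layer 101.3–89 kPa: Δp = 123 hPa = 12300 Pa, q̄ = 0.02 kg/kg → 0.02 × 12300 / 9.8 = 25.10 mm
Layer 89–85 kPa: Δp = 40 hPa = 4000 Pa, q̄ = 0.017 kg/kg → 0.017 × 4000 / 9.8 = 6.94 mm
Layer 85–65 kPa: Δp = 200 hPa = 20000 Pa, q̄ = 0.0079 kg/kg → 0.0079 × 20000 / 9.8 = 16.12 mm
Layer 65–35 kPa: Δp = 300 hPa = 30000 Pa, q̄ = 0.0032 kg/kg → 0.0032 × 30000 / 9.8 = 9.80 mm
PW = 25.10 + 6.94 + 16.12 + 9.80 = 57.96 ≈ 58.0 mm.
Rainfall = ε × PW = 0.33 × 58.0 = 19.1 mm.

PW ≈ 58.0 mm; rainfall ≈ 19.1 mm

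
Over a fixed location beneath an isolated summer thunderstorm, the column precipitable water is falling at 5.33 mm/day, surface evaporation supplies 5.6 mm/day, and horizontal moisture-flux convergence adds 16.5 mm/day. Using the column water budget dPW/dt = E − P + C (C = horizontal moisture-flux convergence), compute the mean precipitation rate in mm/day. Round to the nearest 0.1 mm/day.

dPW/dt = -5.33 mm/day.
P = E + C − dPW/dt = 5.6 + (16.5) − (-5.33) = 27.4 mm/day.

P ≈ 27.4 mm/day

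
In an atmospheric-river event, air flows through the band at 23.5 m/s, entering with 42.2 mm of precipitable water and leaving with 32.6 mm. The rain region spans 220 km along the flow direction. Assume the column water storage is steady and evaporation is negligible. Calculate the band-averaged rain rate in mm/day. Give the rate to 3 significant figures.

Column moisture flux per unit crosswind length is F = V × PW.
Inflow: F_in = 23.5 × 42.2 = 991.7 mm·m/s
Outflow: F_out = 23.5 × 32.6 = 766.1 mm·m/s
Steady-state rate R = (F_in − F_out)/L = (991.7 − 766.1) / 220000 m = 1.025e-03 mm/s.
R = 1.025e-03 × 3600 × 24 = 88.6 mm/day.

R ≈ 88.6 mm/day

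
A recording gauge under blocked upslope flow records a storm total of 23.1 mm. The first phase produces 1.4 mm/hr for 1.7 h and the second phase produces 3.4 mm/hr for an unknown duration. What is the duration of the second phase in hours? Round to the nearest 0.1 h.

Known phases: 1.4 × 1.7 = 2.38 mm.
Remaining depth = 23.1 − 2.38 = 20.72 mm.
Duration = 20.72 / 3.4 = 6.1 h.

duration ≈ 6.1 h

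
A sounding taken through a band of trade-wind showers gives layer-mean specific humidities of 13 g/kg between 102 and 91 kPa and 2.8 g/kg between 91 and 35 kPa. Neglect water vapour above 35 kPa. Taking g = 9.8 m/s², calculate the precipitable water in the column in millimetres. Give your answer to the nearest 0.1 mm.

Precipitable water is the column-integrated vapour mass per unit area: PW = (1/g) Σ q̄ Δp, with q in kg/kg and Δp in Pa (1 kg/m² of water = 1 mm).
Layer 102–91 kPa: Δp = 110 hPa = 11000 Pa, q̄ = 0.013 kg/kg → 0.013 × 11000 / 9.8 = 14.59 mm
Layer 91–35 kPa: Δp = 560 hPa = 56000 Pa, q̄ = 0.0028 kg/kg → 0.0028 × 56000 / 9.8 = 16.00 mm
PW = 14.59 + 16.00 = 30.59 ≈ 30.6 mm.

PW ≈ 30.6 mm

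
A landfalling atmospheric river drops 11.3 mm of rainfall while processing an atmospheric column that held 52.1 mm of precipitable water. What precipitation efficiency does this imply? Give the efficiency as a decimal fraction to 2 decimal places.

ε = rainfall / PW = 11.3 / 52.1 = 0.22.

ε ≈ 0.22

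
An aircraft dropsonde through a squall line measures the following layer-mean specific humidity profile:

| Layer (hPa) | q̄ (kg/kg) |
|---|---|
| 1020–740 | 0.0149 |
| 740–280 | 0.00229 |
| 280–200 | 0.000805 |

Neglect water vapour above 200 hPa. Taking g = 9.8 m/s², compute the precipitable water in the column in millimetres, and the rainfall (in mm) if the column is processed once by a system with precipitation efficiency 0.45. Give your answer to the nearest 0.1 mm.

Precipitable water is the column-integrated vapour mass per unit area: PW = (1/g) Σ q̄ Δp, with q in kg/kg and Δp in Pa (1 kg/m² of water = 1 mm).
Layer 1020–740 hPa: Δp = 280 hPa = 28000 Pa, q̄ = 0.0149 kg/kg → 0.0149 × 28000 / 9.8 = 42.57 mm
Layer 740–280 hPa: Δp = 460 hPa = 46000 Pa, q̄ = 0.00229 kg/kg → 0.00229 × 46000 / 9.8 = 10.75 mm
Layer 280–200 hPa: Δp = 80 hPa = 8000 Pa, q̄ = 0.000805 kg/kg → 0.000805 × 8000 / 9.8 = 0.66 mm
PW = 42.57 + 10.75 + 0.66 = 53.98 ≈ 54.0 mm.
Rainfall = ε × PW = 0.45 × 54.0 = 24.3 mm.

PW ≈ 54.0 mm; rainfall ≈ 24.3 mm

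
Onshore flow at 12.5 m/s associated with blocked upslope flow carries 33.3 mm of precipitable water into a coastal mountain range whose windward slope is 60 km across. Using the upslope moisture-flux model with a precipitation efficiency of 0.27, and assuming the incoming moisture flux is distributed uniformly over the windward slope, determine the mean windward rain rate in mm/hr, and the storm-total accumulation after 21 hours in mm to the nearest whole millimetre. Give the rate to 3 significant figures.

R ≈ 6.74 mm/hr; total ≈ 142 mm

Incoming column moisture flux per unit ridge length: F = V × PW = 12.5 × 33.3 = 416.25 mm·m/s.
Spread over the 60 km slope with efficiency ε = 0.27: R = ε·F/W = 0.27 × 416.25 / 60000 m = 1.873e-03 mm/s.
R = 1.873e-03 × 3600 = 6.74 mm/hr.
Over 21 h: total = 6.74 × 21 = 141.54 ≈ 142 mm.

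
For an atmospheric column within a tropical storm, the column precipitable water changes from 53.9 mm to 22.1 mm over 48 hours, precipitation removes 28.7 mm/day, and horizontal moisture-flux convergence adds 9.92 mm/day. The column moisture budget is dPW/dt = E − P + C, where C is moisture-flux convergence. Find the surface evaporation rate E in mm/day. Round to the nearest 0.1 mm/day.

dPW/dt = (22.1 − 53.9) mm / (48/24 day) = -15.900 mm/day.
E = dPW/dt + P − C = (-15.900) + 28.7 − (9.92) = 2.9 mm/day.

E ≈ 2.9 mm/day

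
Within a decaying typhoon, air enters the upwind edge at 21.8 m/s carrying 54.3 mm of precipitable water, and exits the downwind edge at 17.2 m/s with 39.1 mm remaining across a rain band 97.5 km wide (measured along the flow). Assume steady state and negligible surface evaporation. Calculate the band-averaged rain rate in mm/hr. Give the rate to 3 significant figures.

R ≈ 18.9 mm/hr

Column moisture flux per unit crosswind length is F = V × PW.
Inflow: F_in = 21.8 × 54.3 = 1183.74 mm·m/s
Outflow: F_out = 17.2 × 39.1 = 672.52 mm·m/s
Steady-state rate R = (F_in − F_out)/L = (1183.74 − 672.52) / 97500 m = 5.243e-03 mm/s.
R = 5.243e-03 × 3600 = 18.9 mm/hr.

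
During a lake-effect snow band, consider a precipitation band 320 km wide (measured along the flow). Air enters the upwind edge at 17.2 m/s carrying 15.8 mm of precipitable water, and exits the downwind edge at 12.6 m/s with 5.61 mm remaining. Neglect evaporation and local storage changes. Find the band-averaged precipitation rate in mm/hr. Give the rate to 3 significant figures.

Column moisture flux per unit crosswind length is F = V × PW.
Inflow: F_in = 17.2 × 15.8 = 271.76 mm·m/s
Outflow: F_out = 12.6 × 5.61 = 70.686 mm·m/s
Steady-state rate R = (F_in − F_out)/L = (271.76 − 70.686) / 320000 m = 6.284e-04 mm/s.
R = 6.284e-04 × 3600 = 2.26 mm/hr.

R ≈ 2.26 mm/hr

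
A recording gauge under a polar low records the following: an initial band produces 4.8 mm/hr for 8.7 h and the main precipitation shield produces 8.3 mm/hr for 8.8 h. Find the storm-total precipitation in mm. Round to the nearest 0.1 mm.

total ≈ 114.8 mm

Total = Σ Rᵢ Δtᵢ = 4.8 × 8.7 + 8.3 × 8.8
      = 41.76 + 73.04 = 114.8 mm.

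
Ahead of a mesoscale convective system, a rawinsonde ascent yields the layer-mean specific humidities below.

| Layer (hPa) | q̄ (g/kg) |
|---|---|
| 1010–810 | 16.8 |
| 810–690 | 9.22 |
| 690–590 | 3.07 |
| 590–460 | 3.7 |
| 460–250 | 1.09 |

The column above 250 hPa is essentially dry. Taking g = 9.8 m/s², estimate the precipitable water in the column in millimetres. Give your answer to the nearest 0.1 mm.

PW ≈ 56.0 mm

Precipitable water is the column-integrated vapour mass per unit area: PW = (1/g) Σ q̄ Δp, with q in kg/kg and Δp in Pa (1 kg/m² of water = 1 mm).
Layer 1010–810 hPa: Δp = 200 hPa = 20000 Pa, q̄ = 0.0168 kg/kg → 0.0168 × 20000 / 9.8 = 34.29 mm
Layer 810–690 hPa: Δp = 120 hPa = 12000 Pa, q̄ = 0.00922 kg/kg → 0.00922 × 12000 / 9.8 = 11.29 mm
Layer 690–590 hPa: Δp = 100 hPa = 10000 Pa, q̄ = 0.00307 kg/kg → 0.00307 × 10000 / 9.8 = 3.13 mm
Layer 590–460 hPa: Δp = 130 hPa = 13000 Pa, q̄ = 0.0037 kg/kg → 0.0037 × 13000 / 9.8 = 4.91 mm
Layer 460–250 hPa: Δp = 210 hPa = 21000 Pa, q̄ = 0.00109 kg/kg → 0.00109 × 21000 / 9.8 = 2.34 mm
PW = 34.29 + 11.29 + 3.13 + 4.91 + 2.34 = 55.96 ≈ 56.0 mm.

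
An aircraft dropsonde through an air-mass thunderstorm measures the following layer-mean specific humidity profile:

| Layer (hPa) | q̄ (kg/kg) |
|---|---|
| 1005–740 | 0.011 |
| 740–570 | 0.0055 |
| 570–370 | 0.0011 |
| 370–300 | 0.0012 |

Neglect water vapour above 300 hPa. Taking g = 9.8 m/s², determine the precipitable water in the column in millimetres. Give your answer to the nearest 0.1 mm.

PW ≈ 42.4 mm

Precipitable water is the column-integrated vapour mass per unit area: PW = (1/g) Σ q̄ Δp, with q in kg/kg and Δp in Pa (1 kg/m² of water = 1 mm).
Layer 1005–740 hPa: Δp = 265 hPa = 26500 Pa, q̄ = 0.011 kg/kg → 0.011 × 26500 / 9.8 = 29.74 mm
Layer 740–570 hPa: Δp = 170 hPa = 17000 Pa, q̄ = 0.0055 kg/kg → 0.0055 × 17000 / 9.8 = 9.54 mm
Layer 570–370 hPa: Δp = 200 hPa = 20000 Pa, q̄ = 0.0011 kg/kg → 0.0011 × 20000 / 9.8 = 2.24 mm
Layer 370–300 hPa: Δp = 70 hPa = 7000 Pa, q̄ = 0.0012 kg/kg → 0.0012 × 7000 / 9.8 = 0.86 mm
PW = 29.74 + 9.54 + 2.24 + 0.86 = 42.38 ≈ 42.4 mm.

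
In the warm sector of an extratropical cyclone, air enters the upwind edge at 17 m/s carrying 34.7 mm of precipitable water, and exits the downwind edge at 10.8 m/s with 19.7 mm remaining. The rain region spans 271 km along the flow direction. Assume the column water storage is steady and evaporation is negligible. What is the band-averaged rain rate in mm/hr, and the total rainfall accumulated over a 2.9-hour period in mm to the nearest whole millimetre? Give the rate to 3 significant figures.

Column moisture flux per unit crosswind length is F = V × PW.
Inflow: F_in = 17 × 34.7 = 589.9 mm·m/s
Outflow: F_out = 10.8 × 19.7 = 212.76 mm·m/s
Steady-state rate R = (F_in − F_out)/L = (589.9 − 212.76) / 271000 m = 1.392e-03 mm/s.
R = 1.392e-03 × 3600 = 5.01 mm/hr.
Over 2.9 h: total = 5.01 × 2.9 = 14.529 ≈ 15 mm.

R ≈ 5.01 mm/hr; total ≈ 15 mm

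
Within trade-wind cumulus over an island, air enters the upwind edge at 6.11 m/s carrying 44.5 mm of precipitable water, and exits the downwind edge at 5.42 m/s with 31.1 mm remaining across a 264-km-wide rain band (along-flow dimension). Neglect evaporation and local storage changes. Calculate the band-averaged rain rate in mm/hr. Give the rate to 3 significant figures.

R ≈ 1.41 mm/hr

Column moisture flux per unit crosswind length is F = V × PW.
Inflow: F_in = 6.11 × 44.5 = 271.895 mm·m/s
Outflow: F_out = 5.42 × 31.1 = 168.562 mm·m/s
Steady-state rate R = (F_in − F_out)/L = (271.895 − 168.562) / 264000 m = 3.914e-04 mm/s.
R = 3.914e-04 × 3600 = 1.41 mm/hr.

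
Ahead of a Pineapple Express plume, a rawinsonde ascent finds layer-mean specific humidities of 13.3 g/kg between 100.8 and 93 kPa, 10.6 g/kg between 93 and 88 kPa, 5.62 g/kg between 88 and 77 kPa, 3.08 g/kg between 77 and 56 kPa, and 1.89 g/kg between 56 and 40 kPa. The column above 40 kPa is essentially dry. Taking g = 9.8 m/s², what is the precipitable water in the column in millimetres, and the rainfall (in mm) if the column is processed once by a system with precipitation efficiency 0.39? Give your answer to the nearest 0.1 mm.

PW ≈ 32.0 mm; rainfall ≈ 12.5 mm

Precipitable water is the column-integrated vapour mass per unit area: PW = (1/g) Σ q̄ Δp, with q in kg/kg and Δp in Pa (1 kg/m² of water = 1 mm).
Layer 100.8–93 kPa: Δp = 78 hPa = 7800 Pa, q̄ = 0.0133 kg/kg → 0.0133 × 7800 / 9.8 = 10.59 mm
Layer 93–88 kPa: Δp = 50 hPa = 5000 Pa, q̄ = 0.0106 kg/kg → 0.0106 × 5000 / 9.8 = 5.41 mm
Layer 88–77 kPa: Δp = 110 hPa = 11000 Pa, q̄ = 0.00562 kg/kg → 0.00562 × 11000 / 9.8 = 6.31 mm
Layer 77–56 kPa: Δp = 210 hPa = 21000 Pa, q̄ = 0.00308 kg/kg → 0.00308 × 21000 / 9.8 = 6.60 mm
Layer 56–40 kPa: Δp = 160 hPa = 16000 Pa, q̄ = 0.00189 kg/kg → 0.00189 × 16000 / 9.8 = 3.09 mm
PW = 10.59 + 5.41 + 6.31 + 6.60 + 3.09 = 32.00 ≈ 32.0 mm.
Rainfall = ε × PW = 0.39 × 32.0 = 12.5 mm.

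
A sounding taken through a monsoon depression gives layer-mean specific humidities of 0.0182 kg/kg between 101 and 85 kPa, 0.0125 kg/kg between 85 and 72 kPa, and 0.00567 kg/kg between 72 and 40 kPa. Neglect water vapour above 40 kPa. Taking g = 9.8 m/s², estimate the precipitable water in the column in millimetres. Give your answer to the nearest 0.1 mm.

Precipitable water is the column-integrated vapour mass per unit area: PW = (1/g) Σ q̄ Δp, with q in kg/kg and Δp in Pa (1 kg/m² of water = 1 mm).
Layer 101–85 kPa: Δp = 160 hPa = 16000 Pa, q̄ = 0.0182 kg/kg → 0.0182 × 16000 / 9.8 = 29.71 mm
Layer 85–72 kPa: Δp = 130 hPa = 13000 Pa, q̄ = 0.0125 kg/kg → 0.0125 × 13000 / 9.8 = 16.58 mm
Layer 72–40 kPa: Δp = 320 hPa = 32000 Pa, q̄ = 0.00567 kg/kg → 0.00567 × 32000 / 9.8 = 18.51 mm
PW = 29.71 + 16.58 + 18.51 = 64.80 ≈ 64.8 mm.

PW ≈ 64.8 mm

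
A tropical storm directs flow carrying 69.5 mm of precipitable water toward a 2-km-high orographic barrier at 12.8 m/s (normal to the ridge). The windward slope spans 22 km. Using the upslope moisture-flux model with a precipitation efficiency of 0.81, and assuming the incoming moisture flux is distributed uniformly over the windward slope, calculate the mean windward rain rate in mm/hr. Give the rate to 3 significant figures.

R ≈ 118 mm/hr

Incoming column moisture flux per unit ridge length: F = V × PW = 12.8 × 69.5 = 889.6 mm·m/s.
Spread over the 22 km slope with efficiency ε = 0.81: R = ε·F/W = 0.81 × 889.6 / 22000 m = 3.275e-02 mm/s.
R = 3.275e-02 × 3600 = 118 mm/hr.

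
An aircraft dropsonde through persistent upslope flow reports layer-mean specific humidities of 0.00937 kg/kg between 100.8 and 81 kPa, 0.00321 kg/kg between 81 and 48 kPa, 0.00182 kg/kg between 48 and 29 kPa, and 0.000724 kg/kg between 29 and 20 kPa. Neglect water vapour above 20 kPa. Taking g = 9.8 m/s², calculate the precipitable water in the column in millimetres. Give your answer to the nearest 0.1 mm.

Precipitable water is the column-integrated vapour mass per unit area: PW = (1/g) Σ q̄ Δp, with q in kg/kg and Δp in Pa (1 kg/m² of water = 1 mm).
Layer 100.8–81 kPa: Δp = 198 hPa = 19800 Pa, q̄ = 0.00937 kg/kg → 0.00937 × 19800 / 9.8 = 18.93 mm
Layer 81–48 kPa: Δp = 330 hPa = 33000 Pa, q̄ = 0.00321 kg/kg → 0.00321 × 33000 / 9.8 = 10.81 mm
Layer 48–29 kPa: Δp = 190 hPa = 19000 Pa, q̄ = 0.00182 kg/kg → 0.00182 × 19000 / 9.8 = 3.53 mm
Layer 29–20 kPa: Δp = 90 hPa = 9000 Pa, q̄ = 0.000724 kg/kg → 0.000724 × 9000 / 9.8 = 0.66 mm
PW = 18.93 + 10.81 + 3.53 + 0.66 = 33.93 ≈ 33.9 mm.

PW ≈ 33.9 mm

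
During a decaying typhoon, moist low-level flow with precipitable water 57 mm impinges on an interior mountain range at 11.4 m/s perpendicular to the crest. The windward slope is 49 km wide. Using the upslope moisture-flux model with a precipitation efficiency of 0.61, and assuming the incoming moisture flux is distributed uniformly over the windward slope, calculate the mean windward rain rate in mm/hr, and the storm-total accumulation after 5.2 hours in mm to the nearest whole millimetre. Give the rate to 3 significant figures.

R ≈ 29.1 mm/hr; total ≈ 151 mm

Incoming column moisture flux per unit ridge length: F = V × PW = 11.4 × 57 = 649.8 mm·m/s.
Spread over the 49 km slope with efficiency ε = 0.61: R = ε·F/W = 0.61 × 649.8 / 49000 m = 8.089e-03 mm/s.
R = 8.089e-03 × 3600 = 29.1 mm/hr.
Over 5.2 h: total = 29.1 × 5.2 = 151.32 ≈ 151 mm.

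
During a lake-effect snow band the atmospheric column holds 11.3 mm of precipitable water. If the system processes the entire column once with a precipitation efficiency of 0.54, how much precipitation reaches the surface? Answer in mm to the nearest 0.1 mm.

Precipitation = ε × PW = 0.54 × 11.3 = 6.1 mm.

precipitation ≈ 6.1 mm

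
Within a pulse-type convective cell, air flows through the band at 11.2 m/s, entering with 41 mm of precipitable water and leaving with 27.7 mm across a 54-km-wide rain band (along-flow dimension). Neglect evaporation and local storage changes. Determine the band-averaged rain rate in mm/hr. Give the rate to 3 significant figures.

R ≈ 9.93 mm/hr

Column moisture flux per unit crosswind length is F = V × PW.
Inflow: F_in = 11.2 × 41 = 459.2 mm·m/s
Outflow: F_out = 11.2 × 27.7 = 310.24 mm·m/s
Steady-state rate R = (F_in − F_out)/L = (459.2 − 310.24) / 54000 m = 2.759e-03 mm/s.
R = 2.759e-03 × 3600 = 9.93 mm/hr.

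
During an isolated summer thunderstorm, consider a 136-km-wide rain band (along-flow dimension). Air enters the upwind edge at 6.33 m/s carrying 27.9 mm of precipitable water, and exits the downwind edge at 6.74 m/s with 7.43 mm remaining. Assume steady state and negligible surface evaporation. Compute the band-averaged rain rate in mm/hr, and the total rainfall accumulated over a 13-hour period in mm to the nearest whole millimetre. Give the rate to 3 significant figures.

Column moisture flux per unit crosswind length is F = V × PW.
Inflow: F_in = 6.33 × 27.9 = 176.607 mm·m/s
Outflow: F_out = 6.74 × 7.43 = 50.0782 mm·m/s
Steady-state rate R = (F_in − F_out)/L = (176.607 − 50.0782) / 136000 m = 9.304e-04 mm/s.
R = 9.304e-04 × 3600 = 3.35 mm/hr.
Over 13 h: total = 3.35 × 13 = 43.55 ≈ 44 mm.

R ≈ 3.35 mm/hr; total ≈ 44 mm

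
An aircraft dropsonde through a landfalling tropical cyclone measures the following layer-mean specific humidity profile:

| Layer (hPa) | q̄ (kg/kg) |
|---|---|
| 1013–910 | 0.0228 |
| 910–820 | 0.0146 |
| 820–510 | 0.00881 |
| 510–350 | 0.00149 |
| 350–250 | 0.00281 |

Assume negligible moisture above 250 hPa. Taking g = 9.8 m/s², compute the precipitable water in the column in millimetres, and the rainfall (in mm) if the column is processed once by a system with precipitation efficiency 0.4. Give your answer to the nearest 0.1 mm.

Precipitable water is the column-integrated vapour mass per unit area: PW = (1/g) Σ q̄ Δp, with q in kg/kg and Δp in Pa (1 kg/m² of water = 1 mm).
Layer 1013–910 hPa: Δp = 103 hPa = 10300 Pa, q̄ = 0.0228 kg/kg → 0.0228 × 10300 / 9.8 = 23.96 mm
Layer 910–820 hPa: Δp = 90 hPa = 9000 Pa, q̄ = 0.0146 kg/kg → 0.0146 × 9000 / 9.8 = 13.41 mm
Layer 820–510 hPa: Δp = 310 hPa = 31000 Pa, q̄ = 0.00881 kg/kg → 0.00881 × 31000 / 9.8 = 27.87 mm
Layer 510–350 hPa: Δp = 160 hPa = 16000 Pa, q̄ = 0.00149 kg/kg → 0.00149 × 16000 / 9.8 = 2.43 mm
Layer 350–250 hPa: Δp = 100 hPa = 10000 Pa, q̄ = 0.00281 kg/kg → 0.00281 × 10000 / 9.8 = 2.87 mm
PW = 23.96 + 13.41 + 27.87 + 2.43 + 2.87 = 70.54 ≈ 70.5 mm.
Rainfall = ε × PW = 0.4 × 70.5 = 28.2 mm.

PW ≈ 70.5 mm; rainfall ≈ 28.2 mm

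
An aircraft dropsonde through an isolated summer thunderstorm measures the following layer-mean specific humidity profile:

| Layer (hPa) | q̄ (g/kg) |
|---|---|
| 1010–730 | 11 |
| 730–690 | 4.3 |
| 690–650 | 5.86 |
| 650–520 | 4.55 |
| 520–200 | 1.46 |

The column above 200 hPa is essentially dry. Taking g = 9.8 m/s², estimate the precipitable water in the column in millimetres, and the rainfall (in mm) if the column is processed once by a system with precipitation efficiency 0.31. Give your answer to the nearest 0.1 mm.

PW ≈ 46.4 mm; rainfall ≈ 14.4 mm

Precipitable water is the column-integrated vapour mass per unit area: PW = (1/g) Σ q̄ Δp, with q in kg/kg and Δp in Pa (1 kg/m² of water = 1 mm).
Layer 1010–730 hPa: Δp = 280 hPa = 28000 Pa, q̄ = 0.011 kg/kg → 0.011 × 28000 / 9.8 = 31.43 mm
Layer 730–690 hPa: Δp = 40 hPa = 4000 Pa, q̄ = 0.0043 kg/kg → 0.0043 × 4000 / 9.8 = 1.76 mm
Layer 690–650 hPa: Δp = 40 hPa = 4000 Pa, q̄ = 0.00586 kg/kg → 0.00586 × 4000 / 9.8 = 2.39 mm
Layer 650–520 hPa: Δp = 130 hPa = 13000 Pa, q̄ = 0.00455 kg/kg → 0.00455 × 13000 / 9.8 = 6.04 mm
Layer 520–200 hPa: Δp = 320 hPa = 32000 Pa, q̄ = 0.00146 kg/kg → 0.00146 × 32000 / 9.8 = 4.77 mm
PW = 31.43 + 1.76 + 2.39 + 6.04 + 4.77 = 46.39 ≈ 46.4 mm.
Rainfall = ε × PW = 0.31 × 46.4 = 14.4 mm.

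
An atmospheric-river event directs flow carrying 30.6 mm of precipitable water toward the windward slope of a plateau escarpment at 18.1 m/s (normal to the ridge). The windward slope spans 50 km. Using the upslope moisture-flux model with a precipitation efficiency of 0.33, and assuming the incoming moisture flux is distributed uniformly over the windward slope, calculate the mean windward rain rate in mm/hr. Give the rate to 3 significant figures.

R ≈ 13.2 mm/hr

Incoming column moisture flux per unit ridge length: F = V × PW = 18.1 × 30.6 = 553.86 mm·m/s.
Spread over the 50 km slope with efficiency ε = 0.33: R = ε·F/W = 0.33 × 553.86 / 50000 m = 3.655e-03 mm/s.
R = 3.655e-03 × 3600 = 13.2 mm/hr.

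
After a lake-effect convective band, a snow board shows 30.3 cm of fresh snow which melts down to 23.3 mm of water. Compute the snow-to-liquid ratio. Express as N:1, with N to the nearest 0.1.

ratio ≈ 13.0

Ratio = snow depth / SWE = 303 mm / 23.3 mm = 13.0, i.e. 13.0:1.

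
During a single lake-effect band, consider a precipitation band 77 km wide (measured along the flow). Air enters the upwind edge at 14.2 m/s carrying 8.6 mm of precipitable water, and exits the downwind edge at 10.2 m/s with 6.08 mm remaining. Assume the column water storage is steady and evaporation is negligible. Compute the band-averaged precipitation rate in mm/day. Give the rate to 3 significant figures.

Column moisture flux per unit crosswind length is F = V × PW.
Inflow: F_in = 14.2 × 8.6 = 122.12 mm·m/s
Outflow: F_out = 10.2 × 6.08 = 62.016 mm·m/s
Steady-state rate R = (F_in − F_out)/L = (122.12 − 62.016) / 77000 m = 7.806e-04 mm/s.
R = 7.806e-04 × 3600 × 24 = 67.4 mm/day.

R ≈ 67.4 mm/day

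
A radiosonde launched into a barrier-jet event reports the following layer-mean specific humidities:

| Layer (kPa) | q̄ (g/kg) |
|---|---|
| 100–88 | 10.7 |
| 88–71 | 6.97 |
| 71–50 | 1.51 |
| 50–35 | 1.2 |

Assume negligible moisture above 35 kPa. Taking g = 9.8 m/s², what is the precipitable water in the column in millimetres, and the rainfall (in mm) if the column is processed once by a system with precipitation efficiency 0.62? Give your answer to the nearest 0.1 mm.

PW ≈ 30.3 mm; rainfall ≈ 18.8 mm

Precipitable water is the column-integrated vapour mass per unit area: PW = (1/g) Σ q̄ Δp, with q in kg/kg and Δp in Pa (1 kg/m² of water = 1 mm).
Layer 100–88 kPa: Δp = 120 hPa = 12000 Pa, q̄ = 0.0107 kg/kg → 0.0107 × 12000 / 9.8 = 13.10 mm
Layer 88–71 kPa: Δp = 170 hPa = 17000 Pa, q̄ = 0.00697 kg/kg → 0.00697 × 17000 / 9.8 = 12.09 mm
Layer 71–50 kPa: Δp = 210 hPa = 21000 Pa, q̄ = 0.00151 kg/kg → 0.00151 × 21000 / 9.8 = 3.24 mm
Layer 50–35 kPa: Δp = 150 hPa = 15000 Pa, q̄ = 0.0012 kg/kg → 0.0012 × 15000 / 9.8 = 1.84 mm
PW = 13.10 + 12.09 + 3.24 + 1.84 = 30.27 ≈ 30.3 mm.
Rainfall = ε × PW = 0.62 × 30.3 = 18.8 mm.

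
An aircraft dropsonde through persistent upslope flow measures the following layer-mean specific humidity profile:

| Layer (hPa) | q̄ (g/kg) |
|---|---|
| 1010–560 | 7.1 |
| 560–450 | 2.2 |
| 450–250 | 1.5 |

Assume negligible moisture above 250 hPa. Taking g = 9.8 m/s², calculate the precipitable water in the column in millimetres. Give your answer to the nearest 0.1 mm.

Precipitable water is the column-integrated vapour mass per unit area: PW = (1/g) Σ q̄ Δp, with q in kg/kg and Δp in Pa (1 kg/m² of water = 1 mm).
Layer 1010–560 hPa: Δp = 450 hPa = 45000 Pa, q̄ = 0.0071 kg/kg → 0.0071 × 45000 / 9.8 = 32.60 mm
Layer 560–450 hPa: Δp = 110 hPa = 11000 Pa, q̄ = 0.0022 kg/kg → 0.0022 × 11000 / 9.8 = 2.47 mm
Layer 450–250 hPa: Δp = 200 hPa = 20000 Pa, q̄ = 0.0015 kg/kg → 0.0015 × 20000 / 9.8 = 3.06 mm
PW = 32.60 + 2.47 + 3.06 = 38.13 ≈ 38.1 mm.

PW ≈ 38.1 mm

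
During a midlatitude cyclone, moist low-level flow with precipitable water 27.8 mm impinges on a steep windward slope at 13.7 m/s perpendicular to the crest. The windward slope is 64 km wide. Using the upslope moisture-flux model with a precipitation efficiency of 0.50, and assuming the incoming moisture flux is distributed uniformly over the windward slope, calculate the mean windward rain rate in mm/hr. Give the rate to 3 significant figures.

Incoming column moisture flux per unit ridge length: F = V × PW = 13.7 × 27.8 = 380.86 mm·m/s.
Spread over the 64 km slope with efficiency ε = 0.50: R = ε·F/W = 0.50 × 380.86 / 64000 m = 2.975e-03 mm/s.
R = 2.975e-03 × 3600 = 10.7 mm/hr.

R ≈ 10.7 mm/hr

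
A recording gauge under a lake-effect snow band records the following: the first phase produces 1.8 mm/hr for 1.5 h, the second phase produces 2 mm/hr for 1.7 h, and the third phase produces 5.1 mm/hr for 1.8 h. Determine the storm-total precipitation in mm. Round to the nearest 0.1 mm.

total ≈ 15.3 mm

Total = Σ Rᵢ Δtᵢ = 1.8 × 1.5 + 2 × 1.7 + 5.1 × 1.8
      = 2.7 + 3.4 + 9.18 = 15.3 mm.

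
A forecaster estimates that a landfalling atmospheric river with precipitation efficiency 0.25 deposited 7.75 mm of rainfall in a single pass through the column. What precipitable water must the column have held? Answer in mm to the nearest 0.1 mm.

PW = rainfall / ε = 7.75 / 0.25 = 31.0 mm.

PW ≈ 31.0 mm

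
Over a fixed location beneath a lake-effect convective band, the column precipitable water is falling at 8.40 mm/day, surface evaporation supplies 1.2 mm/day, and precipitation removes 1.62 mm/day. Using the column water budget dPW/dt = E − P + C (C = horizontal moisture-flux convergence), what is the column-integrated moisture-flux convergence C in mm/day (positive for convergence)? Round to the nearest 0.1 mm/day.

C ≈ -8.0 mm/day

dPW/dt = -8.40 mm/day.
C = dPW/dt − E + P = (-8.40) − 1.2 + 1.62 = -8.0 mm/day.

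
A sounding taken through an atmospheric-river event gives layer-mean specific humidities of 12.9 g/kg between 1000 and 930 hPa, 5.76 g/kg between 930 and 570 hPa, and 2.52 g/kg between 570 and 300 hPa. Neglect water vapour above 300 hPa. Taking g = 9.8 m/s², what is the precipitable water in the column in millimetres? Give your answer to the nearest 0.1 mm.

Precipitable water is the column-integrated vapour mass per unit area: PW = (1/g) Σ q̄ Δp, with q in kg/kg and Δp in Pa (1 kg/m² of water = 1 mm).
Layer 1000–930 hPa: Δp = 70 hPa = 7000 Pa, q̄ = 0.0129 kg/kg → 0.0129 × 7000 / 9.8 = 9.21 mm
Layer 930–570 hPa: Δp = 360 hPa = 36000 Pa, q̄ = 0.00576 kg/kg → 0.00576 × 36000 / 9.8 = 21.16 mm
Layer 570–300 hPa: Δp = 270 hPa = 27000 Pa, q̄ = 0.00252 kg/kg → 0.00252 × 27000 / 9.8 = 6.94 mm
PW = 9.21 + 21.16 + 6.94 = 37.31 ≈ 37.3 mm.

PW ≈ 37.3 mm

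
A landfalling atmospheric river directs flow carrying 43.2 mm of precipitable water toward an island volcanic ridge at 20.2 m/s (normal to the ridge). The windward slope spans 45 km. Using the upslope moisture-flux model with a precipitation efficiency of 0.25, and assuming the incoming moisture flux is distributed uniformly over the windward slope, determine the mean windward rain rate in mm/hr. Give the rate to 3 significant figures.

Incoming column moisture flux per unit ridge length: F = V × PW = 20.2 × 43.2 = 872.64 mm·m/s.
Spread over the 45 km slope with efficiency ε = 0.25: R = ε·F/W = 0.25 × 872.64 / 45000 m = 4.848e-03 mm/s.
R = 4.848e-03 × 3600 = 17.5 mm/hr.

R ≈ 17.5 mm/hr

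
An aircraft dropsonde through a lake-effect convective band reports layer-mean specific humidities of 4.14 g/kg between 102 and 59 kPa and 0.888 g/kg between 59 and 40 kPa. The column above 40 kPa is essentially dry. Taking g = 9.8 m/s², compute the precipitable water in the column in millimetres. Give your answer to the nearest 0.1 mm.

PW ≈ 19.9 mm

Precipitable water is the column-integrated vapour mass per unit area: PW = (1/g) Σ q̄ Δp, with q in kg/kg and Δp in Pa (1 kg/m² of water = 1 mm).
Layer 102–59 kPa: Δp = 430 hPa = 43000 Pa, q̄ = 0.00414 kg/kg → 0.00414 × 43000 / 9.8 = 18.17 mm
Layer 59–40 kPa: Δp = 190 hPa = 19000 Pa, q̄ = 0.000888 kg/kg → 0.000888 × 19000 / 9.8 = 1.72 mm
PW = 18.17 + 1.72 = 19.89 ≈ 19.9 mm.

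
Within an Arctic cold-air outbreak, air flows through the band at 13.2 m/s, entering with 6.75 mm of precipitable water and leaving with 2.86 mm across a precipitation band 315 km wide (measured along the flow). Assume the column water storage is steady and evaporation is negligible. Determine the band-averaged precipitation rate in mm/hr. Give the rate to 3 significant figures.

R ≈ 0.587 mm/hr

Column moisture flux per unit crosswind length is F = V × PW.
Inflow: F_in = 13.2 × 6.75 = 89.1 mm·m/s
Outflow: F_out = 13.2 × 2.86 = 37.752 mm·m/s
Steady-state rate R = (F_in − F_out)/L = (89.1 − 37.752) / 315000 m = 1.630e-04 mm/s.
R = 1.630e-04 × 3600 = 0.587 mm/hr.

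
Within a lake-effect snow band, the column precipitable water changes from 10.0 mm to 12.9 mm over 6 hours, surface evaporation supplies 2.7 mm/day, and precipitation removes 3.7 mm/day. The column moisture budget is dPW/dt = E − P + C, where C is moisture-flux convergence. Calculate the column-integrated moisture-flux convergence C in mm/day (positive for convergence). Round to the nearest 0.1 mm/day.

dPW/dt = (12.9 − 10.0) mm / (6/24 day) = +11.600 mm/day.
C = dPW/dt − E + P = (+11.600) − 2.7 + 3.7 = 12.6 mm/day.

C ≈ 12.6 mm/day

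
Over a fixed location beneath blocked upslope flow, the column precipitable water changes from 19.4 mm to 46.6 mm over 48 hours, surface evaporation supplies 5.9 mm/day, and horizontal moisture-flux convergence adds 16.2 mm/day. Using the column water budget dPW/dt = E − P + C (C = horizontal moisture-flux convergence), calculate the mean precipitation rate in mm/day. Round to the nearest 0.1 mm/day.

dPW/dt = (46.6 − 19.4) mm / (48/24 day) = +13.600 mm/day.
P = E + C − dPW/dt = 5.9 + (16.2) − (+13.600) = 8.5 mm/day.

P ≈ 8.5 mm/day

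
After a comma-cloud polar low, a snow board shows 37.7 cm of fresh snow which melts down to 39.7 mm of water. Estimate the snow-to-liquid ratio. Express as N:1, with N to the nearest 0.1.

Ratio = snow depth / SWE = 377 mm / 39.7 mm = 9.5, i.e. 9.5:1.

ratio ≈ 9.5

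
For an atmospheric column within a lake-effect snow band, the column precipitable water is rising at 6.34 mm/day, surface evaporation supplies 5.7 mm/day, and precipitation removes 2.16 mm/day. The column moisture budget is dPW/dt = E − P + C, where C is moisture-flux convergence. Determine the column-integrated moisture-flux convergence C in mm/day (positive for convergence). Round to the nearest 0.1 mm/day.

dPW/dt = +6.34 mm/day.
C = dPW/dt − E + P = (+6.34) − 5.7 + 2.16 = 2.8 mm/day.

C ≈ 2.8 mm/day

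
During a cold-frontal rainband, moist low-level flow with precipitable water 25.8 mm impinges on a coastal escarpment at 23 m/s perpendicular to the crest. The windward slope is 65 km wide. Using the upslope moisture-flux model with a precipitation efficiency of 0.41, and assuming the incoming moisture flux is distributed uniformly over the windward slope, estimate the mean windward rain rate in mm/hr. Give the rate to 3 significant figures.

Incoming column moisture flux per unit ridge length: F = V × PW = 23 × 25.8 = 593.4 mm·m/s.
Spread over the 65 km slope with efficiency ε = 0.41: R = ε·F/W = 0.41 × 593.4 / 65000 m = 3.743e-03 mm/s.
R = 3.743e-03 × 3600 = 13.5 mm/hr.

R ≈ 13.5 mm/hr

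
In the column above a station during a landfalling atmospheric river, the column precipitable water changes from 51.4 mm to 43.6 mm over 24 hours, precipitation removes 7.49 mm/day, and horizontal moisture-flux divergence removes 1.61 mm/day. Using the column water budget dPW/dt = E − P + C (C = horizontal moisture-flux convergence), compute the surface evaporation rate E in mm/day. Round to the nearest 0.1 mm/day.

E ≈ 1.3 mm/day

dPW/dt = (43.6 − 51.4) mm / (24/24 day) = -7.800 mm/day.
E = dPW/dt + P − C = (-7.800) + 7.49 − (-1.61) = 1.3 mm/day.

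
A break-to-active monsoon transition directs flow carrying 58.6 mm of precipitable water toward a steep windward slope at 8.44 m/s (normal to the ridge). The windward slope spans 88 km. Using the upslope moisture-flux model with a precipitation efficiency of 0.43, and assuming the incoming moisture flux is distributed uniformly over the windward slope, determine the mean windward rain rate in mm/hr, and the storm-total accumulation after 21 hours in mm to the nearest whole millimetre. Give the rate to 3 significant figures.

Incoming column moisture flux per unit ridge length: F = V × PW = 8.44 × 58.6 = 494.584 mm·m/s.
Spread over the 88 km slope with efficiency ε = 0.43: R = ε·F/W = 0.43 × 494.584 / 88000 m = 2.417e-03 mm/s.
R = 2.417e-03 × 3600 = 8.70 mm/hr.
Over 21 h: total = 8.70 × 21 = 182.7 ≈ 183 mm.

R ≈ 8.70 mm/hr; total ≈ 183 mm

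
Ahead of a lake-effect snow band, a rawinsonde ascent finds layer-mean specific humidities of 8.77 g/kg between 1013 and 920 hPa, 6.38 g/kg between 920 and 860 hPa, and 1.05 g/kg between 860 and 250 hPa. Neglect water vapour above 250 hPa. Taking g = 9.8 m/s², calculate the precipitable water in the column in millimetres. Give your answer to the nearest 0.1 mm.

PW ≈ 18.8 mm

Precipitable water is the column-integrated vapour mass per unit area: PW = (1/g) Σ q̄ Δp, with q in kg/kg and Δp in Pa (1 kg/m² of water = 1 mm).
Layer 1013–920 hPa: Δp = 93 hPa = 9300 Pa, q̄ = 0.00877 kg/kg → 0.00877 × 9300 / 9.8 = 8.32 mm
Layer 920–860 hPa: Δp = 60 hPa = 6000 Pa, q̄ = 0.00638 kg/kg → 0.00638 × 6000 / 9.8 = 3.91 mm
Layer 860–250 hPa: Δp = 610 hPa = 61000 Pa, q̄ = 0.00105 kg/kg → 0.00105 × 61000 / 9.8 = 6.54 mm
PW = 8.32 + 3.91 + 6.54 = 18.77 ≈ 18.8 mm.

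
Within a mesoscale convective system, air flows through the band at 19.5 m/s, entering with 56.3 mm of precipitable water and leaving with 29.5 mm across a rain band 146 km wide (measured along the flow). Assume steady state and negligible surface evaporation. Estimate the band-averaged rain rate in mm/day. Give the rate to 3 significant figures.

R ≈ 309 mm/day

Column moisture flux per unit crosswind length is F = V × PW.
Inflow: F_in = 19.5 × 56.3 = 1097.85 mm·m/s
Outflow: F_out = 19.5 × 29.5 = 575.25 mm·m/s
Steady-state rate R = (F_in − F_out)/L = (1097.85 − 575.25) / 146000 m = 3.579e-03 mm/s.
R = 3.579e-03 × 3600 × 24 = 309 mm/day.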